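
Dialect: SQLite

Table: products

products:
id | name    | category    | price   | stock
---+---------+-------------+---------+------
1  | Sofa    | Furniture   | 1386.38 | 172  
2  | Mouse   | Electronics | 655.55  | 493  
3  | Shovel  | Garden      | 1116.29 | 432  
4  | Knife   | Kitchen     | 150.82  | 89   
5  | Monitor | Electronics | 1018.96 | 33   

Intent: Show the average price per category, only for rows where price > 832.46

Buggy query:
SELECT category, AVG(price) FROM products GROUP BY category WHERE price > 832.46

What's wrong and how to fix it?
Bug: Row-level WHERE must come before GROUP BY in the clause order

Fix: Move the WHERE clause before GROUP BY

Corrected query:
SELECT category, AVG(price) FROM products WHERE price > 832.46 GROUP BY category

Result:
category    | AVG(price)
------------+-----------
Electronics | 1018.96   
Furniture   | 1386.38   
Garden      | 1116.29   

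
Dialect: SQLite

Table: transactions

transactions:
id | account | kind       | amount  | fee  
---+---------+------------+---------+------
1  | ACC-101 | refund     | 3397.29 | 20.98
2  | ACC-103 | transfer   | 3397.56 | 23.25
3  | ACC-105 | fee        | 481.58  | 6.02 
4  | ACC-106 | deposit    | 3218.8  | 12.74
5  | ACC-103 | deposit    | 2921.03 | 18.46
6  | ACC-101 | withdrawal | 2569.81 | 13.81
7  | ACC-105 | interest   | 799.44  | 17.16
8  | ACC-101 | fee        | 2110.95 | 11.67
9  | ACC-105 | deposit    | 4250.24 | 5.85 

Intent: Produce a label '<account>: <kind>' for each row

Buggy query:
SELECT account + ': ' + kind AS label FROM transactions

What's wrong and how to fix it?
Bug: '+' is numeric addition; on text columns SQLite converts them to 0 instead of concatenating

Fix: Replace + with || to concatenate text

Corrected query:
SELECT account || ': ' || kind AS label FROM transactions

Result:
label              
-------------------
ACC-101: refund    
ACC-103: transfer  
ACC-105: fee       
ACC-106: deposit   
ACC-103: deposit   
ACC-101: withdrawal
ACC-105: interest  
ACC-101: fee       
ACC-105: deposit   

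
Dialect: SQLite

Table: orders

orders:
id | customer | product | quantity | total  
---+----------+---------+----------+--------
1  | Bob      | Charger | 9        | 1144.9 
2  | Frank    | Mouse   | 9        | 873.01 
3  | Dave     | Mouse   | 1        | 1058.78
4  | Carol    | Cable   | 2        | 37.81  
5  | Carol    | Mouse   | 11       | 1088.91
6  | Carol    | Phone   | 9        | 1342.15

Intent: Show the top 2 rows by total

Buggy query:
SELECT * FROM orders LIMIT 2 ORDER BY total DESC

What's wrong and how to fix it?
Bug: LIMIT must come after ORDER BY

Fix: Sort with ORDER BY, then apply LIMIT

Corrected query:
SELECT * FROM orders ORDER BY total DESC LIMIT 2

Result:
id | customer | product | quantity | total  
---+----------+---------+----------+--------
6  | Carol    | Phone   | 9        | 1342.15
1  | Bob      | Charger | 9        | 1144.9 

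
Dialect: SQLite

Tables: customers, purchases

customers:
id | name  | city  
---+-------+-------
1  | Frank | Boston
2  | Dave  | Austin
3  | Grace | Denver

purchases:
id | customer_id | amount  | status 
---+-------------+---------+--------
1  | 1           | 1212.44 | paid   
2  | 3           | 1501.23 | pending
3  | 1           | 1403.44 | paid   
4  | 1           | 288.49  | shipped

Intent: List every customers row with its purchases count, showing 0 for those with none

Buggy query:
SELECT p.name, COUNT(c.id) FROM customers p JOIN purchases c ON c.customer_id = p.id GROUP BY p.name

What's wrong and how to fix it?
Bug: INNER JOIN drops customers rows that have no matching purchases rows

Fix: Switch to LEFT JOIN to retain unmatched parent rows

Corrected query:
SELECT p.name, COUNT(c.id) FROM customers p LEFT JOIN purchases c ON c.customer_id = p.id GROUP BY p.name

Result:
name  | COUNT(c.id)
------+------------
Dave  | 0          
Frank | 3          
Grace | 1          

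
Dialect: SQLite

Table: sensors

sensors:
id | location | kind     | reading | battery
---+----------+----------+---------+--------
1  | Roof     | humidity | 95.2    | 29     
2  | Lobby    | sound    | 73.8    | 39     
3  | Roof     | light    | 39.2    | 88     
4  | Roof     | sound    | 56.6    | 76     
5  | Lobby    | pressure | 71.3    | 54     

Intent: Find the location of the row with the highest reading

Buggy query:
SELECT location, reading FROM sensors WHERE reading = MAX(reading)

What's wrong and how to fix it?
Bug: WHERE is evaluated per row; an aggregate over the whole table isn't defined there

Fix: Wrap MAX in a scalar subquery so WHERE compares against a single value

Corrected query:
SELECT location, reading FROM sensors WHERE reading = (SELECT MAX(reading) FROM sensors)

Result:
location | reading
---------+--------
Roof     | 95.2   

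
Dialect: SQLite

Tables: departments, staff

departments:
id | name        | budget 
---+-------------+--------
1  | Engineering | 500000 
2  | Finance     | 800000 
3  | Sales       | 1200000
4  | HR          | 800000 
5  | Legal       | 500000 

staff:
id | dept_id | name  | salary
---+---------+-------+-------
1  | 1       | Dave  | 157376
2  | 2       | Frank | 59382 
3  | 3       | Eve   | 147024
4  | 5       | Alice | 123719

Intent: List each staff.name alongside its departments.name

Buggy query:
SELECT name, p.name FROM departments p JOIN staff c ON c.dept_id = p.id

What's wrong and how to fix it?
Bug: Both tables have a 'name' column; the unqualified reference is ambiguous

Fix: Prefix ambiguous columns with the table alias

Corrected query:
SELECT c.name, p.name FROM departments p JOIN staff c ON c.dept_id = p.id

Result:
name  | name       
------+------------
Dave  | Engineering
Frank | Finance    
Eve   | Sales      
Alice | Legal      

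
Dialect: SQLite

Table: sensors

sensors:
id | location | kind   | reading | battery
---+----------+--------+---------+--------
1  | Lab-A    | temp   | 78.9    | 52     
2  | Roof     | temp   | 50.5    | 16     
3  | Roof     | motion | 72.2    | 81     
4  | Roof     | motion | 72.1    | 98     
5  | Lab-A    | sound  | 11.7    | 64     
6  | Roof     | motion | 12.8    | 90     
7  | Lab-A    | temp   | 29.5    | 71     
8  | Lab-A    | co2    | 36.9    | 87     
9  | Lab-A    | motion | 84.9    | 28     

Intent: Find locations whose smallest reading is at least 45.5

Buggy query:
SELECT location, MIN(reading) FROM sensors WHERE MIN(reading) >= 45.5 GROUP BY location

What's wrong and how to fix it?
Bug: Aggregates like MIN are computed per group after WHERE runs

Fix: Replace WHERE with HAVING after the GROUP BY

Corrected query:
SELECT location, MIN(reading) FROM sensors GROUP BY location HAVING MIN(reading) >= 45.5

Result:
(no rows)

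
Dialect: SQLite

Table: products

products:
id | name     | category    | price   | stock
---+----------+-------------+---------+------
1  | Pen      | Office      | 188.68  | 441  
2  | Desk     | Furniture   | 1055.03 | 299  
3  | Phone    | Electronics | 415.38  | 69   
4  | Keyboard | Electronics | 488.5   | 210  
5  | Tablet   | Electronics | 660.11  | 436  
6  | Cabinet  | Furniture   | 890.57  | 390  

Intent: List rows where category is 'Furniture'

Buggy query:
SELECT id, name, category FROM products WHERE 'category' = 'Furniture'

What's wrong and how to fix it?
Bug: Single quotes denote string literals in SQL; the column name is being compared as a constant string

Fix: Remove the quotes around the column name (or use double quotes for an identifier)

Corrected query:
SELECT id, name, category FROM products WHERE category = 'Furniture'

Result:
id | name    | category 
---+---------+----------
2  | Desk    | Furniture
6  | Cabinet | Furniture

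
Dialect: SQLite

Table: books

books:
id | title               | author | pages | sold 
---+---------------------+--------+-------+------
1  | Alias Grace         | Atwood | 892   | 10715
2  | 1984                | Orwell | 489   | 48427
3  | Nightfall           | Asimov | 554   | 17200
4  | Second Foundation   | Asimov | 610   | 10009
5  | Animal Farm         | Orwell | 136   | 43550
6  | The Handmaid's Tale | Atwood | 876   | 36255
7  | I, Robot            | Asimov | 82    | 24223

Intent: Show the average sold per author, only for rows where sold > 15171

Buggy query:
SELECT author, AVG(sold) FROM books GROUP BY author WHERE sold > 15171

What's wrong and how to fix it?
Bug: WHERE cannot follow GROUP BY

Fix: Move the WHERE clause before GROUP BY

Corrected query:
SELECT author, AVG(sold) FROM books WHERE sold > 15171 GROUP BY author

Result:
author | AVG(sold)
-------+----------
Asimov | 20711.5  
Atwood | 36255    
Orwell | 45988.5  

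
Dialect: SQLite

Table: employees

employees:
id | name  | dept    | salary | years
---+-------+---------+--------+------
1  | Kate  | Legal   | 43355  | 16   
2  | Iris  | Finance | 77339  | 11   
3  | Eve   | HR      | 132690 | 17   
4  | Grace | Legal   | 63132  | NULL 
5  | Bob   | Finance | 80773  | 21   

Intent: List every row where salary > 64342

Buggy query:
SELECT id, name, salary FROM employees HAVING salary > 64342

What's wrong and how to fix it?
Bug: HAVING filters the output of aggregation, but this query has no GROUP BY and no aggregate functions, so SQLite rejects it (HAVING clause on a non-aggregate query); the condition here is per row

Fix: Use WHERE for row-level filtering

Corrected query:
SELECT id, name, salary FROM employees WHERE salary > 64342

Result:
id | name | salary
---+------+-------
2  | Iris | 77339 
3  | Eve  | 132690
5  | Bob  | 80773 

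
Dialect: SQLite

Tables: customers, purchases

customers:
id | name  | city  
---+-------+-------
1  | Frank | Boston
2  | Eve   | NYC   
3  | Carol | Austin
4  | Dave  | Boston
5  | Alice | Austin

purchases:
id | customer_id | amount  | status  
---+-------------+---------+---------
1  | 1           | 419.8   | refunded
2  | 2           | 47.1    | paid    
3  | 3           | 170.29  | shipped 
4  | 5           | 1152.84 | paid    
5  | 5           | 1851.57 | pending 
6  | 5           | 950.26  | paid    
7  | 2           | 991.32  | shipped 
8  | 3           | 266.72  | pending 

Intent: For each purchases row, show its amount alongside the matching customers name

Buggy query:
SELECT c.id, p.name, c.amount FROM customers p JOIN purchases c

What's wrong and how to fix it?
Bug: JOIN with no ON clause produces a cartesian product; every purchases row pairs with every customers row

Fix: Add ON c.customer_id = p.id to the JOIN

Corrected query:
SELECT c.id, p.name, c.amount FROM customers p JOIN purchases c ON c.customer_id = p.id

Result:
id | name  | amount 
---+-------+--------
1  | Frank | 419.8  
2  | Eve   | 47.1   
3  | Carol | 170.29 
4  | Alice | 1152.84
5  | Alice | 1851.57
6  | Alice | 950.26 
7  | Eve   | 991.32 
8  | Carol | 266.72 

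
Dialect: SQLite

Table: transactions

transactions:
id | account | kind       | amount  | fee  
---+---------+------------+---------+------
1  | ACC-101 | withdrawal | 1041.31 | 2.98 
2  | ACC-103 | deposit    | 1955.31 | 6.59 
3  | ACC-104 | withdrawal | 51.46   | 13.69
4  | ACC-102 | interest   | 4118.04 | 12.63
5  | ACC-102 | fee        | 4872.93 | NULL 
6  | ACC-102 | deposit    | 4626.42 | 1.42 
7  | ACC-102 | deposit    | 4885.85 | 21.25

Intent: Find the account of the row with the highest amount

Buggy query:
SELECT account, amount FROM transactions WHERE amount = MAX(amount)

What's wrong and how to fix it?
Bug: MAX(amount) is an aggregate and cannot be used directly in WHERE

Fix: Wrap MAX in a scalar subquery so WHERE compares against a single value

Corrected query:
SELECT account, amount FROM transactions WHERE amount = (SELECT MAX(amount) FROM transactions)

Result:
account | amount 
--------+--------
ACC-102 | 4885.85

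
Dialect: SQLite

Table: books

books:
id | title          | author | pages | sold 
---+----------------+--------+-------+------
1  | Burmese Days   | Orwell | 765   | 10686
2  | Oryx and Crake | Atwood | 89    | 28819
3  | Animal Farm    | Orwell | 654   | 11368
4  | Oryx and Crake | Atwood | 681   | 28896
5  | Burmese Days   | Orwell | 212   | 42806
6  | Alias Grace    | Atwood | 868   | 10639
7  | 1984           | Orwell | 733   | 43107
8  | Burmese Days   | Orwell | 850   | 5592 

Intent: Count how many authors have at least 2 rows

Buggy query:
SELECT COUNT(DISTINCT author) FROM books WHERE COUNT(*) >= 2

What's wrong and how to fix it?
Bug: WHERE filters individual rows, not groups, so a group-level COUNT is invalid there

Fix: Use a subquery that GROUPs and filters with HAVING, then count its rows

Corrected query:
SELECT COUNT(*) FROM (SELECT author FROM books GROUP BY author HAVING COUNT(*) >= 2)

Result:
COUNT(*)
--------
2       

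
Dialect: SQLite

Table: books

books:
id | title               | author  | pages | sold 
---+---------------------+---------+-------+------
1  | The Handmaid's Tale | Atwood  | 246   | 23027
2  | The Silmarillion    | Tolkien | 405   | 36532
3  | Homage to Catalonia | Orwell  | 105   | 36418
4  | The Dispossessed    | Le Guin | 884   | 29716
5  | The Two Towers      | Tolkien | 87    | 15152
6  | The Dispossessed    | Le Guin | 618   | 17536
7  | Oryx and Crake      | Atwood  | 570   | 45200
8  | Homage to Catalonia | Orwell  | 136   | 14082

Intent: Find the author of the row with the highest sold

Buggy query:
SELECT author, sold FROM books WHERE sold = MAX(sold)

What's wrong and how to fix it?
Bug: MAX(sold) is an aggregate and cannot be used directly in WHERE

Fix: Use a subquery: WHERE sold = (SELECT MAX(sold) FROM books)

Corrected query:
SELECT author, sold FROM books WHERE sold = (SELECT MAX(sold) FROM books)

Result:
author | sold 
-------+------
Atwood | 45200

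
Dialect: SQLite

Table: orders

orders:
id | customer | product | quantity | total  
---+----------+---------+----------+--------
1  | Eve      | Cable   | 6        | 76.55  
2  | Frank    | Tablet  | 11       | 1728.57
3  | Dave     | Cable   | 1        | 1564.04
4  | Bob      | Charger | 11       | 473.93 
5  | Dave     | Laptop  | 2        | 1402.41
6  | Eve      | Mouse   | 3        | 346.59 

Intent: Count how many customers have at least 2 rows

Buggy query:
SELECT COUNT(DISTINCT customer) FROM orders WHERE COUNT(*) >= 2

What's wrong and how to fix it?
Bug: COUNT(*) cannot appear in WHERE; the per-group count doesn't exist yet

Fix: Group first with HAVING COUNT(*) >= 2, then COUNT the resulting groups

Corrected query:
SELECT COUNT(*) FROM (SELECT customer FROM orders GROUP BY customer HAVING COUNT(*) >= 2)

Result:
COUNT(*)
--------
2       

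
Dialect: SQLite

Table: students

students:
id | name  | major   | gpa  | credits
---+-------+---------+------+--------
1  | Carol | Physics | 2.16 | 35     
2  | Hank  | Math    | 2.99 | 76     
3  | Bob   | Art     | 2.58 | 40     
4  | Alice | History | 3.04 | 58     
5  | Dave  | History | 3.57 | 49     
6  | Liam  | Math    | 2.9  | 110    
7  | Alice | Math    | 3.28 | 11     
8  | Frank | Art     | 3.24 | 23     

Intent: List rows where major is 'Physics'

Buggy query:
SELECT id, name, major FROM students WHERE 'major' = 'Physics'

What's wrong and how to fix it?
Bug: Single quotes denote string literals in SQL; the column name is being compared as a constant string

Fix: Remove the quotes around the column name (or use double quotes for an identifier)

Corrected query:
SELECT id, name, major FROM students WHERE major = 'Physics'

Result:
id | name  | major  
---+-------+--------
1  | Carol | Physics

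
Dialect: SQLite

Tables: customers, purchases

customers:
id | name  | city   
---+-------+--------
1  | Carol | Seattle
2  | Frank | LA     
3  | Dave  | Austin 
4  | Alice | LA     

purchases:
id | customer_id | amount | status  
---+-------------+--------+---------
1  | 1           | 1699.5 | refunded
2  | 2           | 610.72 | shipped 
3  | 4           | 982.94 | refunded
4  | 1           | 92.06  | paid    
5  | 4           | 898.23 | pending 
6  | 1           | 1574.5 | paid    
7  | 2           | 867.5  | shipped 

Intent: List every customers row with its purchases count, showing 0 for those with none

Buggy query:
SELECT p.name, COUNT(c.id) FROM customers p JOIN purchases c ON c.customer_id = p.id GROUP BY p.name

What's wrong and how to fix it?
Bug: An inner join excludes parents with zero children

Fix: Use LEFT JOIN so parents without children still appear (COUNT(c.id) gives 0)

Corrected query:
SELECT p.name, COUNT(c.id) FROM customers p LEFT JOIN purchases c ON c.customer_id = p.id GROUP BY p.name

Result:
name  | COUNT(c.id)
------+------------
Alice | 2          
Carol | 3          
Dave  | 0          
Frank | 2          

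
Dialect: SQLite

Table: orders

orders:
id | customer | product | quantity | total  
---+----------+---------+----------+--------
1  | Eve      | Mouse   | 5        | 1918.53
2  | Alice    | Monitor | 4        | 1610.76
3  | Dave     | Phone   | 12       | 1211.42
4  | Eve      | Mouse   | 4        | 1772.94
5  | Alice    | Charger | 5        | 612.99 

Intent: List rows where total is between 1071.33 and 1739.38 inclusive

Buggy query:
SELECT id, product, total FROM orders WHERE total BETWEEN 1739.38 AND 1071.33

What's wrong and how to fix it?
Bug: The bounds are reversed; BETWEEN a AND b requires a <= b to match anything

Fix: Write BETWEEN 1071.33 AND 1739.38

Corrected query:
SELECT id, product, total FROM orders WHERE total BETWEEN 1071.33 AND 1739.38

Result:
id | product | total  
---+---------+--------
2  | Monitor | 1610.76
3  | Phone   | 1211.42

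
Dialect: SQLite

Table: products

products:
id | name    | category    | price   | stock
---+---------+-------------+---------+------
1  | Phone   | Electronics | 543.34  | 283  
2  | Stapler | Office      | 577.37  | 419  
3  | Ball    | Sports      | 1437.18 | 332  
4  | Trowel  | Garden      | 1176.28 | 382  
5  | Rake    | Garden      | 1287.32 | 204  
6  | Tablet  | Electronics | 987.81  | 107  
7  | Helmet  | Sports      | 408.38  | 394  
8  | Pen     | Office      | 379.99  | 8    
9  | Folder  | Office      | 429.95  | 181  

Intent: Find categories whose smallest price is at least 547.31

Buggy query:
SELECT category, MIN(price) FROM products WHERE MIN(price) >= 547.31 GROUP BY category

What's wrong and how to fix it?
Bug: MIN() in WHERE is a misuse of aggregate

Fix: Use HAVING for the per-group MIN condition

Corrected query:
SELECT category, MIN(price) FROM products GROUP BY category HAVING MIN(price) >= 547.31

Result:
category | MIN(price)
---------+-----------
Garden   | 1176.28   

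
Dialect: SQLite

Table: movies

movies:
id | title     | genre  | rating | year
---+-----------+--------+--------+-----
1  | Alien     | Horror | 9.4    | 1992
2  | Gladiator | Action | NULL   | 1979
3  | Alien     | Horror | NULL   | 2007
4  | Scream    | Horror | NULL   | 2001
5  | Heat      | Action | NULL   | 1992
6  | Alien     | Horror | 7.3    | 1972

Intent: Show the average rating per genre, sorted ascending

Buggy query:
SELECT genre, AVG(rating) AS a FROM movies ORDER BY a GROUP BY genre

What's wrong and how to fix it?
Bug: ORDER BY appears before GROUP BY; SQL clause order requires GROUP BY first

Fix: Move ORDER BY to the end, after GROUP BY

Corrected query:
SELECT genre, AVG(rating) AS a FROM movies GROUP BY genre ORDER BY a

Result:
genre  | a   
-------+-----
Action | NULL
Horror | 8.35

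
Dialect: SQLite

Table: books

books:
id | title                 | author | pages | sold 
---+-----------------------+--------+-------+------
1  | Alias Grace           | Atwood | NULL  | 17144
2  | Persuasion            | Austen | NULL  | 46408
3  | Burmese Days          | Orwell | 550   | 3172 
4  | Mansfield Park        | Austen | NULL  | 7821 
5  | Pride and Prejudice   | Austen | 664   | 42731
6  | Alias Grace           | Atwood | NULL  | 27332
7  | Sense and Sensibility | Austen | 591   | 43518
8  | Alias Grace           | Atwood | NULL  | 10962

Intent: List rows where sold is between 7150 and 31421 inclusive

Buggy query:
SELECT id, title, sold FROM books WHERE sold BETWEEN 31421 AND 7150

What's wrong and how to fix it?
Bug: The bounds are reversed; BETWEEN a AND b requires a <= b to match anything

Fix: Swap the bounds so the smaller value comes first

Corrected query:
SELECT id, title, sold FROM books WHERE sold BETWEEN 7150 AND 31421

Result:
id | title          | sold 
---+----------------+------
1  | Alias Grace    | 17144
4  | Mansfield Park | 7821 
6  | Alias Grace    | 27332
8  | Alias Grace    | 10962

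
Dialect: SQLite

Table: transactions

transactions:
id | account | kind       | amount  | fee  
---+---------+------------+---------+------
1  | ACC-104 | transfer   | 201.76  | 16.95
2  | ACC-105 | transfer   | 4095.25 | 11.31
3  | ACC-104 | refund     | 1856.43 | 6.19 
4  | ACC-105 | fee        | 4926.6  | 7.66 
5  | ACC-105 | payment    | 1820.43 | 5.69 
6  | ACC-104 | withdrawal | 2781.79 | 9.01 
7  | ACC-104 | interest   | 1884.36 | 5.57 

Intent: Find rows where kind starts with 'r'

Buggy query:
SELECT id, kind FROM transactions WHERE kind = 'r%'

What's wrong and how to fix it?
Bug: Wildcards only work with LIKE; '=' treats '%' as a literal character

Fix: Replace '=' with LIKE so 'r%' is treated as a pattern

Corrected query:
SELECT id, kind FROM transactions WHERE kind LIKE 'r%'

Result:
id | kind  
---+-------
3  | refund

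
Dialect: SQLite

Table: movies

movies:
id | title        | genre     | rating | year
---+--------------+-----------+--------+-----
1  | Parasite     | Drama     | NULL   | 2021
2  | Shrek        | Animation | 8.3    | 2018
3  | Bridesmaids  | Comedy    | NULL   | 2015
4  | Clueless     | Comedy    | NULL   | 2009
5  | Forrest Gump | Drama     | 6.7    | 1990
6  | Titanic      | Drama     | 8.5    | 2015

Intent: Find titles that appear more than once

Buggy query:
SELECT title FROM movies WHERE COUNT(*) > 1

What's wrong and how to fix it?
Bug: COUNT(*) is an aggregate and cannot be used in WHERE

Fix: Group first, then use HAVING for the count condition

Corrected query:
SELECT title FROM movies GROUP BY title HAVING COUNT(*) > 1

Result:
(no rows)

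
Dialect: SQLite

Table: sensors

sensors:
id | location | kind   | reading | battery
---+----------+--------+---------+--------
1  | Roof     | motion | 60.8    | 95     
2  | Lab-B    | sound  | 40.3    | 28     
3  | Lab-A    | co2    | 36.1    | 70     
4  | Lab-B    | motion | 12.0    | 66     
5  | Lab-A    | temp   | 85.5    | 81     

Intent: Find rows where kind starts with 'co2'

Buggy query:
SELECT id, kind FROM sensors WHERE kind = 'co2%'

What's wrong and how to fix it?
Bug: '=' compares the literal string including the % character; pattern matching needs LIKE

Fix: Replace '=' with LIKE so 'co2%' is treated as a pattern

Corrected query:
SELECT id, kind FROM sensors WHERE kind LIKE 'co2%'

Result:
id | kind
---+-----
3  | co2 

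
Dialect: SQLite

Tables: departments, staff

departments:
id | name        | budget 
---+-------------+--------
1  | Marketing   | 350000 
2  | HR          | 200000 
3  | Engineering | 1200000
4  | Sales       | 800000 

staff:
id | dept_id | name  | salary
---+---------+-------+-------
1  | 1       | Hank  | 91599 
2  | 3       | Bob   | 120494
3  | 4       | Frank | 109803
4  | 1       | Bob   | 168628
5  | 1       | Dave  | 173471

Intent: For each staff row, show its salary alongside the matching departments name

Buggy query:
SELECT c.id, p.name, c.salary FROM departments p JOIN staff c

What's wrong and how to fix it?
Bug: JOIN with no ON clause produces a cartesian product; every staff row pairs with every departments row

Fix: Add ON c.dept_id = p.id to the JOIN

Corrected query:
SELECT c.id, p.name, c.salary FROM departments p JOIN staff c ON c.dept_id = p.id

Result:
id | name        | salary
---+-------------+-------
1  | Marketing   | 91599 
2  | Engineering | 120494
3  | Sales       | 109803
4  | Marketing   | 168628
5  | Marketing   | 173471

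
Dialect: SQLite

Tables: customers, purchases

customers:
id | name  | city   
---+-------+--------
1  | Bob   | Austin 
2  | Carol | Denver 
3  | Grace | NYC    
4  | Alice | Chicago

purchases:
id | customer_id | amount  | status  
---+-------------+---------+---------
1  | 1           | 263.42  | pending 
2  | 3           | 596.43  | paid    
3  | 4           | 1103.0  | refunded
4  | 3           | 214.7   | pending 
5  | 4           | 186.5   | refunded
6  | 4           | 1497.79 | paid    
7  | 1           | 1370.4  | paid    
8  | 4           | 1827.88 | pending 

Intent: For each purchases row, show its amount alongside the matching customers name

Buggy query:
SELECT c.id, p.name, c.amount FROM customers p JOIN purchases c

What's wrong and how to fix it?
Bug: Missing join condition: each purchases row is matched to all customers rows instead of just its own

Fix: Add ON c.customer_id = p.id to the JOIN

Corrected query:
SELECT c.id, p.name, c.amount FROM customers p JOIN purchases c ON c.customer_id = p.id

Result:
id | name  | amount 
---+-------+--------
1  | Bob   | 263.42 
2  | Grace | 596.43 
3  | Alice | 1103   
4  | Grace | 214.7  
5  | Alice | 186.5  
6  | Alice | 1497.79
7  | Bob   | 1370.4 
8  | Alice | 1827.88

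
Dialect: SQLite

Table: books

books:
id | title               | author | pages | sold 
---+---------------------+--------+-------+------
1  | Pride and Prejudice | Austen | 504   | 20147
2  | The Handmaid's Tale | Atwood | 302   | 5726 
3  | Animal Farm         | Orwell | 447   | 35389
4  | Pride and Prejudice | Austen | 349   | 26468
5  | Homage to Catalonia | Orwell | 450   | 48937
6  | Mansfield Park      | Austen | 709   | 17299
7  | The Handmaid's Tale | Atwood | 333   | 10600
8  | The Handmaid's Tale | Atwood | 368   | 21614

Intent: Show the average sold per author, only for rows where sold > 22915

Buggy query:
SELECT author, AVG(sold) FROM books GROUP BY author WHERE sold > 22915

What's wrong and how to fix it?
Bug: WHERE cannot follow GROUP BY

Fix: Move the WHERE clause before GROUP BY

Corrected query:
SELECT author, AVG(sold) FROM books WHERE sold > 22915 GROUP BY author

Result:
author | AVG(sold)
-------+----------
Austen | 26468    
Orwell | 42163    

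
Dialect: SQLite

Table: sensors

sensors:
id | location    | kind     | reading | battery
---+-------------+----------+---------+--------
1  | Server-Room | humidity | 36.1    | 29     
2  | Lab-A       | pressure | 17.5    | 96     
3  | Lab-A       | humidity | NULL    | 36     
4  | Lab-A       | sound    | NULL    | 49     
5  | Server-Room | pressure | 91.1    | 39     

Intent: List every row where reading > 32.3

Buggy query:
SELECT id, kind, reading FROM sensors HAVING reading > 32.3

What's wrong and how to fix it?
Bug: HAVING filters the output of aggregation, but this query has no GROUP BY and no aggregate functions, so SQLite rejects it (HAVING clause on a non-aggregate query); the condition here is per row

Fix: Use WHERE for row-level filtering

Corrected query:
SELECT id, kind, reading FROM sensors WHERE reading > 32.3

Result:
id | kind     | reading
---+----------+--------
1  | humidity | 36.1   
5  | pressure | 91.1   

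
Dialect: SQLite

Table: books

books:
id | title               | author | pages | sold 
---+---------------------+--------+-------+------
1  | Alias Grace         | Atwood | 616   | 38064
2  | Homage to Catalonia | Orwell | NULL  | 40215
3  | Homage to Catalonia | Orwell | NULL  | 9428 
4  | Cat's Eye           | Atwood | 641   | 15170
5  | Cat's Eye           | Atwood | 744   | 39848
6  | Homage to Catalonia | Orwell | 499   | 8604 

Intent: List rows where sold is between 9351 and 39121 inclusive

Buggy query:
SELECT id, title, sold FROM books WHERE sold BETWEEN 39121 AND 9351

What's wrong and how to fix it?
Bug: BETWEEN expects the lower bound first; with 39121 AND 9351 the range is empty

Fix: Swap the bounds so the smaller value comes first

Corrected query:
SELECT id, title, sold FROM books WHERE sold BETWEEN 9351 AND 39121

Result:
id | title               | sold 
---+---------------------+------
1  | Alias Grace         | 38064
3  | Homage to Catalonia | 9428 
4  | Cat's Eye           | 15170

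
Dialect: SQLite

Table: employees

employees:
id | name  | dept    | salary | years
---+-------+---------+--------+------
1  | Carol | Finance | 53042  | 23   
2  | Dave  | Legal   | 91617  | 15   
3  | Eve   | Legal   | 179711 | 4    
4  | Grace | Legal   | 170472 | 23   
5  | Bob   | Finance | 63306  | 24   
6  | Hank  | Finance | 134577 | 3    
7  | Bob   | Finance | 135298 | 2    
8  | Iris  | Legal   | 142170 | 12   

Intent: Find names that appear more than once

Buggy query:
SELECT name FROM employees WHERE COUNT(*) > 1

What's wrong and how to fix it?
Bug: COUNT(*) is an aggregate and cannot be used in WHERE

Fix: Group first, then use HAVING for the count condition

Corrected query:
SELECT name FROM employees GROUP BY name HAVING COUNT(*) > 1

Result:
name
----
Bob 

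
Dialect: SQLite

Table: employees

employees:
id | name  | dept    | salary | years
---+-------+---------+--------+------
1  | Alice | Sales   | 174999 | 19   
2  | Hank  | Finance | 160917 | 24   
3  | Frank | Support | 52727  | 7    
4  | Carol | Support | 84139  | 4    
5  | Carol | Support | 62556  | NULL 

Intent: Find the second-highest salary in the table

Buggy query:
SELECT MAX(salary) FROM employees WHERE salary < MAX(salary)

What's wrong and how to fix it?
Bug: The inner MAX is an aggregate inside WHERE, which is not allowed

Fix: Put the inner MAX in a scalar subquery

Corrected query:
SELECT MAX(salary) FROM employees WHERE salary < (SELECT MAX(salary) FROM employees)

Result:
MAX(salary)
-----------
160917     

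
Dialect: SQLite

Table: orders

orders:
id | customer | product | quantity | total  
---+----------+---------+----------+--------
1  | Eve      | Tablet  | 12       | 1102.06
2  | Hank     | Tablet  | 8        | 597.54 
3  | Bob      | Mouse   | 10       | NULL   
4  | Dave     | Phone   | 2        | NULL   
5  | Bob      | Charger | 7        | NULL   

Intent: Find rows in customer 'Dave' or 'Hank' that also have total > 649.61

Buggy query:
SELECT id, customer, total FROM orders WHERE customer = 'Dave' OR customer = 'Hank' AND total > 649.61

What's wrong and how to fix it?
Bug: AND binds tighter than OR, so this parses as customer = 'Dave' OR (customer = 'Hank' AND total > 649.61)

Fix: Group the OR with parentheses (or use IN), then AND the threshold

Corrected query:
SELECT id, customer, total FROM orders WHERE (customer = 'Dave' OR customer = 'Hank') AND total > 649.61

Result:
(no rows)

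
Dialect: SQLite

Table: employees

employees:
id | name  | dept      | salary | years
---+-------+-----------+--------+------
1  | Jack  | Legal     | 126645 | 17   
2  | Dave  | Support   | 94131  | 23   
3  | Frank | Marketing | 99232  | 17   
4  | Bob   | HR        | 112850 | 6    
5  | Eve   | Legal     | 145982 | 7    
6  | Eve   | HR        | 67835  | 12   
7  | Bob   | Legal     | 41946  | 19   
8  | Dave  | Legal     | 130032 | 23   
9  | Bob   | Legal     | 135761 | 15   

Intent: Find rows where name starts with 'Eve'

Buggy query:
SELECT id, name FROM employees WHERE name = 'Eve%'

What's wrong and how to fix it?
Bug: Wildcards only work with LIKE; '=' treats '%' as a literal character

Fix: Use LIKE for wildcard pattern matching

Corrected query:
SELECT id, name FROM employees WHERE name LIKE 'Eve%'

Result:
id | name
---+-----
5  | Eve 
6  | Eve 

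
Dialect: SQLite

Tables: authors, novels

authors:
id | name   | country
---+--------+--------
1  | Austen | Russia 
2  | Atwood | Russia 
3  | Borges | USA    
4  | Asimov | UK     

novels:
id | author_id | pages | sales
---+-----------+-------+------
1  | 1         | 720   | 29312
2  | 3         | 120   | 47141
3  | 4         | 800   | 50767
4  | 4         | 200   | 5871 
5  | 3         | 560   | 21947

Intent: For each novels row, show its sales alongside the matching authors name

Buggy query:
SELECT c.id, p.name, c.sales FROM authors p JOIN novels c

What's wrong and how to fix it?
Bug: Missing join condition: each novels row is matched to all authors rows instead of just its own

Fix: Specify the join condition linking the foreign key to the parent id

Corrected query:
SELECT c.id, p.name, c.sales FROM authors p JOIN novels c ON c.author_id = p.id

Result:
id | name   | sales
---+--------+------
1  | Austen | 29312
2  | Borges | 47141
3  | Asimov | 50767
4  | Asimov | 5871 
5  | Borges | 21947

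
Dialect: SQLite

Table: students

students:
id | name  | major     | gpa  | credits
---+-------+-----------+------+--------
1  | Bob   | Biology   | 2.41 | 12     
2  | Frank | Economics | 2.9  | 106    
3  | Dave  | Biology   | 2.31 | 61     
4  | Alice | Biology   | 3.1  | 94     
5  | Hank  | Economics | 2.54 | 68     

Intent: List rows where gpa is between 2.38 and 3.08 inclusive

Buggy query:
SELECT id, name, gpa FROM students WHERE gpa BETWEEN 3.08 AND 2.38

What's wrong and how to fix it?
Bug: BETWEEN expects the lower bound first; with 3.08 AND 2.38 the range is empty

Fix: Swap the bounds so the smaller value comes first

Corrected query:
SELECT id, name, gpa FROM students WHERE gpa BETWEEN 2.38 AND 3.08

Result:
id | name  | gpa 
---+-------+-----
1  | Bob   | 2.41
2  | Frank | 2.9 
5  | Hank  | 2.54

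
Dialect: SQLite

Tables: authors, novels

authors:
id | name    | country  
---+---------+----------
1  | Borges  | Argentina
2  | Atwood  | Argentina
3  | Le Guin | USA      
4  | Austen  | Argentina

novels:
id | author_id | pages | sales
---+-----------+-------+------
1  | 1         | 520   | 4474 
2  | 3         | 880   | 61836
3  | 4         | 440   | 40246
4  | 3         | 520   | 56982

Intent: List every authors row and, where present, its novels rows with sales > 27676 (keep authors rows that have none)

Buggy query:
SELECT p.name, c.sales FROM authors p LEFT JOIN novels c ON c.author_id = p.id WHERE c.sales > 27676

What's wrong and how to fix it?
Bug: A WHERE condition on the right-hand table after LEFT JOIN drops unmatched parents

Fix: Put 'c.sales > 27676' in the JOIN's ON clause instead of WHERE

Corrected query:
SELECT p.name, c.sales FROM authors p LEFT JOIN novels c ON c.author_id = p.id AND c.sales > 27676

Result:
name    | sales
--------+------
Borges  | NULL 
Atwood  | NULL 
Le Guin | 56982
Le Guin | 61836
Austen  | 40246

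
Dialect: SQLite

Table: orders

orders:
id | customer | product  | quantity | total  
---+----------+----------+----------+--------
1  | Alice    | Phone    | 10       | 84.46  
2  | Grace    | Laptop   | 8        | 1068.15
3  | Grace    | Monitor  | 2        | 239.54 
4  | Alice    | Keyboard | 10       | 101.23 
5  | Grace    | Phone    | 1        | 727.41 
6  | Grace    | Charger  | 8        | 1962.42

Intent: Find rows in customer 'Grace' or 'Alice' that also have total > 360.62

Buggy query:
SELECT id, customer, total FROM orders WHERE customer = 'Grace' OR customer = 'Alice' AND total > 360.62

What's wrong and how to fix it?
Bug: AND binds tighter than OR, so this parses as customer = 'Grace' OR (customer = 'Alice' AND total > 360.62)

Fix: Add parentheses around the OR so the AND applies to both alternatives

Corrected query:
SELECT id, customer, total FROM orders WHERE (customer = 'Grace' OR customer = 'Alice') AND total > 360.62

Result:
id | customer | total  
---+----------+--------
2  | Grace    | 1068.15
5  | Grace    | 727.41 
6  | Grace    | 1962.42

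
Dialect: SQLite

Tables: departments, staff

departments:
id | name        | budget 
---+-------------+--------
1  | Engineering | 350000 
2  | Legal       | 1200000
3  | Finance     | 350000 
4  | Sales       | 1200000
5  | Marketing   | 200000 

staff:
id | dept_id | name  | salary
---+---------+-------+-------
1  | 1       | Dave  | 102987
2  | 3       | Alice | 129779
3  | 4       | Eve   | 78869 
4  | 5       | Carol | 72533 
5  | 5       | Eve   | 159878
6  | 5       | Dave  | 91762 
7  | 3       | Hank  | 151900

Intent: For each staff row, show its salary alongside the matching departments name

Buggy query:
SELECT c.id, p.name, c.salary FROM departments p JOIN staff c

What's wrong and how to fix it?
Bug: JOIN with no ON clause produces a cartesian product; every staff row pairs with every departments row

Fix: Specify the join condition linking the foreign key to the parent id

Corrected query:
SELECT c.id, p.name, c.salary FROM departments p JOIN staff c ON c.dept_id = p.id

Result:
id | name        | salary
---+-------------+-------
1  | Engineering | 102987
2  | Finance     | 129779
3  | Sales       | 78869 
4  | Marketing   | 72533 
5  | Marketing   | 159878
6  | Marketing   | 91762 
7  | Finance     | 151900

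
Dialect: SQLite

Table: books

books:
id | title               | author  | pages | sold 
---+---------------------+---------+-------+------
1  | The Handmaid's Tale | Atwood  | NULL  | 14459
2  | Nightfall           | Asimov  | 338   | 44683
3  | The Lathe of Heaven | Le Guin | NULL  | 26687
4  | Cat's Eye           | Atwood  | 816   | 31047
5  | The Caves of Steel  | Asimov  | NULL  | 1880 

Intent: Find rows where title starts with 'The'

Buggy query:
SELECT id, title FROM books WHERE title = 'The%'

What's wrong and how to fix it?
Bug: Wildcards only work with LIKE; '=' treats '%' as a literal character

Fix: Use LIKE for wildcard pattern matching

Corrected query:
SELECT id, title FROM books WHERE title LIKE 'The%'

Result:
id | title              
---+--------------------
1  | The Handmaid's Tale
3  | The Lathe of Heaven
5  | The Caves of Steel 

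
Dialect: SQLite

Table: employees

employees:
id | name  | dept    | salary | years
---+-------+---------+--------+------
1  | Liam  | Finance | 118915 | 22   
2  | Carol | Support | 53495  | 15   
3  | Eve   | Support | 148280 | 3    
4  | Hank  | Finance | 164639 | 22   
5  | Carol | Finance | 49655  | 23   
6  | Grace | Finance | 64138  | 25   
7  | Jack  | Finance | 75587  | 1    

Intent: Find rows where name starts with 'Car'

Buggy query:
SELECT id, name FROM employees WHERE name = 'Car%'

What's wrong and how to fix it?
Bug: Wildcards only work with LIKE; '=' treats '%' as a literal character

Fix: Replace '=' with LIKE so 'Car%' is treated as a pattern

Corrected query:
SELECT id, name FROM employees WHERE name LIKE 'Car%'

Result:
id | name 
---+------
2  | Carol
5  | Carol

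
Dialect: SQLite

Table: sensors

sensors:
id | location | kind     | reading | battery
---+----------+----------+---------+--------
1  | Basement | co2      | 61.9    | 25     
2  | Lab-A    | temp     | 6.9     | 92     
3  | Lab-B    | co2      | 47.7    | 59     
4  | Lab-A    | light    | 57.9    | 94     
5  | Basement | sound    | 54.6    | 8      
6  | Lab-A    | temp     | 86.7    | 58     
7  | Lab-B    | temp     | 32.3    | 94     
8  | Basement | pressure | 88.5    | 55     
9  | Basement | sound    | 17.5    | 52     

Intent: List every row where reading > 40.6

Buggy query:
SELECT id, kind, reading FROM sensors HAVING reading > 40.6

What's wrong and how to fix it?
Bug: HAVING filters the output of aggregation, but this query has no GROUP BY and no aggregate functions, so SQLite rejects it (HAVING clause on a non-aggregate query); the condition here is per row

Fix: Replace HAVING with WHERE since the condition applies to individual rows

Corrected query:
SELECT id, kind, reading FROM sensors WHERE reading > 40.6

Result:
id | kind     | reading
---+----------+--------
1  | co2      | 61.9   
3  | co2      | 47.7   
4  | light    | 57.9   
5  | sound    | 54.6   
6  | temp     | 86.7   
8  | pressure | 88.5   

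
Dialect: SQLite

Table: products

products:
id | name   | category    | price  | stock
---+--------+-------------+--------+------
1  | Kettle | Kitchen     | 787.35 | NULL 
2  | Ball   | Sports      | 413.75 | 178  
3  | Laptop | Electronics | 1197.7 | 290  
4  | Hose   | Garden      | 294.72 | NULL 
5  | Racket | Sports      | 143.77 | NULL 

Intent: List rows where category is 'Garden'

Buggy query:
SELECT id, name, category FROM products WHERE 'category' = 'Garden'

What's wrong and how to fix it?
Bug: 'category' in single quotes is a string literal, not the column; the comparison is literal-vs-literal and never true

Fix: Remove the quotes around the column name (or use double quotes for an identifier)

Corrected query:
SELECT id, name, category FROM products WHERE category = 'Garden'

Result:
id | name | category
---+------+---------
4  | Hose | Garden  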